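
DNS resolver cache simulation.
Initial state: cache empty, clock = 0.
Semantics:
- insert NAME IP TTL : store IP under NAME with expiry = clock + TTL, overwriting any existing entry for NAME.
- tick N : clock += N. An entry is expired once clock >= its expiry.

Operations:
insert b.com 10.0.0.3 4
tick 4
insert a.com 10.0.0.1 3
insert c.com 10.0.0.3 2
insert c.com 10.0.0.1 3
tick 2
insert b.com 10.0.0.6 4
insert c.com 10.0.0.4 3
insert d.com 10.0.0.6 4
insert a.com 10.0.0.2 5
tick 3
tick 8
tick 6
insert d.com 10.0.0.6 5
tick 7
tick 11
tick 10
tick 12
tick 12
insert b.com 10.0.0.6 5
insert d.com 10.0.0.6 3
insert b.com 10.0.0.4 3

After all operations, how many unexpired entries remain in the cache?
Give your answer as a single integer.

Op 1: insert b.com -> 10.0.0.3 (expiry=0+4=4). clock=0
Op 2: tick 4 -> clock=4. purged={b.com}
Op 3: insert a.com -> 10.0.0.1 (expiry=4+3=7). clock=4
Op 4: insert c.com -> 10.0.0.3 (expiry=4+2=6). clock=4
Op 5: insert c.com -> 10.0.0.1 (expiry=4+3=7). clock=4
Op 6: tick 2 -> clock=6.
Op 7: insert b.com -> 10.0.0.6 (expiry=6+4=10). clock=6
Op 8: insert c.com -> 10.0.0.4 (expiry=6+3=9). clock=6
Op 9: insert d.com -> 10.0.0.6 (expiry=6+4=10). clock=6
Op 10: insert a.com -> 10.0.0.2 (expiry=6+5=11). clock=6
Op 11: tick 3 -> clock=9. purged={c.com}
Op 12: tick 8 -> clock=17. purged={a.com,b.com,d.com}
Op 13: tick 6 -> clock=23.
Op 14: insert d.com -> 10.0.0.6 (expiry=23+5=28). clock=23
Op 15: tick 7 -> clock=30. purged={d.com}
Op 16: tick 11 -> clock=41.
Op 17: tick 10 -> clock=51.
Op 18: tick 12 -> clock=63.
Op 19: tick 12 -> clock=75.
Op 20: insert b.com -> 10.0.0.6 (expiry=75+5=80). clock=75
Op 21: insert d.com -> 10.0.0.6 (expiry=75+3=78). clock=75
Op 22: insert b.com -> 10.0.0.4 (expiry=75+3=78). clock=75
Final cache (unexpired): {b.com,d.com} -> size=2

Answer: 2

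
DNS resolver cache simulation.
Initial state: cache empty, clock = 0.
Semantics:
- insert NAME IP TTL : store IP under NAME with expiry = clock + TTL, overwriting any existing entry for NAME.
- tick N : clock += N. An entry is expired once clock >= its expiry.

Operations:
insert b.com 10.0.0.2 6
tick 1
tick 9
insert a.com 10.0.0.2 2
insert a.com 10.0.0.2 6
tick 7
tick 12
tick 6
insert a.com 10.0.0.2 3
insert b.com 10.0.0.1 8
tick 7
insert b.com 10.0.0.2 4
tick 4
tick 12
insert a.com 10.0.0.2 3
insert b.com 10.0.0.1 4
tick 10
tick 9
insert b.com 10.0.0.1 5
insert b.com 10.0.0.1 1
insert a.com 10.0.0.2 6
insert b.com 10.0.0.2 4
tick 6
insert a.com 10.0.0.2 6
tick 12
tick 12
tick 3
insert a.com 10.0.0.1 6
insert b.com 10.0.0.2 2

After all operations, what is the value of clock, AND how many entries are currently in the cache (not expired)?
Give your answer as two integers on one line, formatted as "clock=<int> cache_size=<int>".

Op 1: insert b.com -> 10.0.0.2 (expiry=0+6=6). clock=0
Op 2: tick 1 -> clock=1.
Op 3: tick 9 -> clock=10. purged={b.com}
Op 4: insert a.com -> 10.0.0.2 (expiry=10+2=12). clock=10
Op 5: insert a.com -> 10.0.0.2 (expiry=10+6=16). clock=10
Op 6: tick 7 -> clock=17. purged={a.com}
Op 7: tick 12 -> clock=29.
Op 8: tick 6 -> clock=35.
Op 9: insert a.com -> 10.0.0.2 (expiry=35+3=38). clock=35
Op 10: insert b.com -> 10.0.0.1 (expiry=35+8=43). clock=35
Op 11: tick 7 -> clock=42. purged={a.com}
Op 12: insert b.com -> 10.0.0.2 (expiry=42+4=46). clock=42
Op 13: tick 4 -> clock=46. purged={b.com}
Op 14: tick 12 -> clock=58.
Op 15: insert a.com -> 10.0.0.2 (expiry=58+3=61). clock=58
Op 16: insert b.com -> 10.0.0.1 (expiry=58+4=62). clock=58
Op 17: tick 10 -> clock=68. purged={a.com,b.com}
Op 18: tick 9 -> clock=77.
Op 19: insert b.com -> 10.0.0.1 (expiry=77+5=82). clock=77
Op 20: insert b.com -> 10.0.0.1 (expiry=77+1=78). clock=77
Op 21: insert a.com -> 10.0.0.2 (expiry=77+6=83). clock=77
Op 22: insert b.com -> 10.0.0.2 (expiry=77+4=81). clock=77
Op 23: tick 6 -> clock=83. purged={a.com,b.com}
Op 24: insert a.com -> 10.0.0.2 (expiry=83+6=89). clock=83
Op 25: tick 12 -> clock=95. purged={a.com}
Op 26: tick 12 -> clock=107.
Op 27: tick 3 -> clock=110.
Op 28: insert a.com -> 10.0.0.1 (expiry=110+6=116). clock=110
Op 29: insert b.com -> 10.0.0.2 (expiry=110+2=112). clock=110
Final clock = 110
Final cache (unexpired): {a.com,b.com} -> size=2

Answer: clock=110 cache_size=2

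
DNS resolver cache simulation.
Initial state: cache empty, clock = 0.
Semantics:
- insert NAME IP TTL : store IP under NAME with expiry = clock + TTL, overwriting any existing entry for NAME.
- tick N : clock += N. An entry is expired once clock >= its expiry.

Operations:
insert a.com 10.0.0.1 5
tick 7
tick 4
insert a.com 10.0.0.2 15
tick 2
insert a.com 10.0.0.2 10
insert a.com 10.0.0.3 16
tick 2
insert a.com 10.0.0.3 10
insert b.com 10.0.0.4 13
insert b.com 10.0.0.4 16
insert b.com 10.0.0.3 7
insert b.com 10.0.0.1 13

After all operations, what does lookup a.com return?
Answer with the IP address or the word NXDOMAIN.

Answer: 10.0.0.3

Derivation:
Op 1: insert a.com -> 10.0.0.1 (expiry=0+5=5). clock=0
Op 2: tick 7 -> clock=7. purged={a.com}
Op 3: tick 4 -> clock=11.
Op 4: insert a.com -> 10.0.0.2 (expiry=11+15=26). clock=11
Op 5: tick 2 -> clock=13.
Op 6: insert a.com -> 10.0.0.2 (expiry=13+10=23). clock=13
Op 7: insert a.com -> 10.0.0.3 (expiry=13+16=29). clock=13
Op 8: tick 2 -> clock=15.
Op 9: insert a.com -> 10.0.0.3 (expiry=15+10=25). clock=15
Op 10: insert b.com -> 10.0.0.4 (expiry=15+13=28). clock=15
Op 11: insert b.com -> 10.0.0.4 (expiry=15+16=31). clock=15
Op 12: insert b.com -> 10.0.0.3 (expiry=15+7=22). clock=15
Op 13: insert b.com -> 10.0.0.1 (expiry=15+13=28). clock=15
lookup a.com: present, ip=10.0.0.3 expiry=25 > clock=15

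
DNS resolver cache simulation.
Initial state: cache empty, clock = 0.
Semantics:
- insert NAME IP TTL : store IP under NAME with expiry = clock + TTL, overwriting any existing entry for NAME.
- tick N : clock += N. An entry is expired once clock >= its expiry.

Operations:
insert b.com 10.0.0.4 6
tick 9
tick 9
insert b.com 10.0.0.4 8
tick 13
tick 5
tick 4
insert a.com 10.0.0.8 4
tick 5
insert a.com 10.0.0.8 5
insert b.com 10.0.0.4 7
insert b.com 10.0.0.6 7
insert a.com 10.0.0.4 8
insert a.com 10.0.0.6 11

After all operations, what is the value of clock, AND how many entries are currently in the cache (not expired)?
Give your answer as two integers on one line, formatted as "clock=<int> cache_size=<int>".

Answer: clock=45 cache_size=2

Derivation:
Op 1: insert b.com -> 10.0.0.4 (expiry=0+6=6). clock=0
Op 2: tick 9 -> clock=9. purged={b.com}
Op 3: tick 9 -> clock=18.
Op 4: insert b.com -> 10.0.0.4 (expiry=18+8=26). clock=18
Op 5: tick 13 -> clock=31. purged={b.com}
Op 6: tick 5 -> clock=36.
Op 7: tick 4 -> clock=40.
Op 8: insert a.com -> 10.0.0.8 (expiry=40+4=44). clock=40
Op 9: tick 5 -> clock=45. purged={a.com}
Op 10: insert a.com -> 10.0.0.8 (expiry=45+5=50). clock=45
Op 11: insert b.com -> 10.0.0.4 (expiry=45+7=52). clock=45
Op 12: insert b.com -> 10.0.0.6 (expiry=45+7=52). clock=45
Op 13: insert a.com -> 10.0.0.4 (expiry=45+8=53). clock=45
Op 14: insert a.com -> 10.0.0.6 (expiry=45+11=56). clock=45
Final clock = 45
Final cache (unexpired): {a.com,b.com} -> size=2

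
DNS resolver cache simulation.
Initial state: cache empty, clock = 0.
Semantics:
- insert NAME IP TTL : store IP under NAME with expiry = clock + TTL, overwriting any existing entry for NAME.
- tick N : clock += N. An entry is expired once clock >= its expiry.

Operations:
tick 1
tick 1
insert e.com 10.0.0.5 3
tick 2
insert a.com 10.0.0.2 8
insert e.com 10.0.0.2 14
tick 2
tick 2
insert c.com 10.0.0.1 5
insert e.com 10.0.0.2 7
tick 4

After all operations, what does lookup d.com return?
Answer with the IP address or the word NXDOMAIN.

Answer: NXDOMAIN

Derivation:
Op 1: tick 1 -> clock=1.
Op 2: tick 1 -> clock=2.
Op 3: insert e.com -> 10.0.0.5 (expiry=2+3=5). clock=2
Op 4: tick 2 -> clock=4.
Op 5: insert a.com -> 10.0.0.2 (expiry=4+8=12). clock=4
Op 6: insert e.com -> 10.0.0.2 (expiry=4+14=18). clock=4
Op 7: tick 2 -> clock=6.
Op 8: tick 2 -> clock=8.
Op 9: insert c.com -> 10.0.0.1 (expiry=8+5=13). clock=8
Op 10: insert e.com -> 10.0.0.2 (expiry=8+7=15). clock=8
Op 11: tick 4 -> clock=12. purged={a.com}
lookup d.com: not in cache (expired or never inserted)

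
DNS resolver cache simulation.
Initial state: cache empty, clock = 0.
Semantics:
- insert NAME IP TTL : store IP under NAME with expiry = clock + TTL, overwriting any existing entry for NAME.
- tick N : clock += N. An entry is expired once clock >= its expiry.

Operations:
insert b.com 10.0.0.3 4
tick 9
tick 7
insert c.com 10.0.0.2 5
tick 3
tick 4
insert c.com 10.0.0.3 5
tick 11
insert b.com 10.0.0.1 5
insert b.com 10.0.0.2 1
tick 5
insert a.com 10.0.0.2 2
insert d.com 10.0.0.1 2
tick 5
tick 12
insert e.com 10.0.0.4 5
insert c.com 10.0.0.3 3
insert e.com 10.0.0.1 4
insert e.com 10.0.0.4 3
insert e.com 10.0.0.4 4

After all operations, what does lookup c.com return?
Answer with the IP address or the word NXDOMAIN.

Op 1: insert b.com -> 10.0.0.3 (expiry=0+4=4). clock=0
Op 2: tick 9 -> clock=9. purged={b.com}
Op 3: tick 7 -> clock=16.
Op 4: insert c.com -> 10.0.0.2 (expiry=16+5=21). clock=16
Op 5: tick 3 -> clock=19.
Op 6: tick 4 -> clock=23. purged={c.com}
Op 7: insert c.com -> 10.0.0.3 (expiry=23+5=28). clock=23
Op 8: tick 11 -> clock=34. purged={c.com}
Op 9: insert b.com -> 10.0.0.1 (expiry=34+5=39). clock=34
Op 10: insert b.com -> 10.0.0.2 (expiry=34+1=35). clock=34
Op 11: tick 5 -> clock=39. purged={b.com}
Op 12: insert a.com -> 10.0.0.2 (expiry=39+2=41). clock=39
Op 13: insert d.com -> 10.0.0.1 (expiry=39+2=41). clock=39
Op 14: tick 5 -> clock=44. purged={a.com,d.com}
Op 15: tick 12 -> clock=56.
Op 16: insert e.com -> 10.0.0.4 (expiry=56+5=61). clock=56
Op 17: insert c.com -> 10.0.0.3 (expiry=56+3=59). clock=56
Op 18: insert e.com -> 10.0.0.1 (expiry=56+4=60). clock=56
Op 19: insert e.com -> 10.0.0.4 (expiry=56+3=59). clock=56
Op 20: insert e.com -> 10.0.0.4 (expiry=56+4=60). clock=56
lookup c.com: present, ip=10.0.0.3 expiry=59 > clock=56

Answer: 10.0.0.3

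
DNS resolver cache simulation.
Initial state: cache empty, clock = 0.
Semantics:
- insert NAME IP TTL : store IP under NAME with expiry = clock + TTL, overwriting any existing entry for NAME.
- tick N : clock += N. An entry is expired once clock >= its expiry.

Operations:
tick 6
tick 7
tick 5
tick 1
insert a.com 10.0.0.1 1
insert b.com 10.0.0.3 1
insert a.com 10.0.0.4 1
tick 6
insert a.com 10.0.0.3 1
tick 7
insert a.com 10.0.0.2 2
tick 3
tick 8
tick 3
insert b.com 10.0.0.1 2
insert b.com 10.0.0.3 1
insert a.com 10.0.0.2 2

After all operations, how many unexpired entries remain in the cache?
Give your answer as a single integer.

Op 1: tick 6 -> clock=6.
Op 2: tick 7 -> clock=13.
Op 3: tick 5 -> clock=18.
Op 4: tick 1 -> clock=19.
Op 5: insert a.com -> 10.0.0.1 (expiry=19+1=20). clock=19
Op 6: insert b.com -> 10.0.0.3 (expiry=19+1=20). clock=19
Op 7: insert a.com -> 10.0.0.4 (expiry=19+1=20). clock=19
Op 8: tick 6 -> clock=25. purged={a.com,b.com}
Op 9: insert a.com -> 10.0.0.3 (expiry=25+1=26). clock=25
Op 10: tick 7 -> clock=32. purged={a.com}
Op 11: insert a.com -> 10.0.0.2 (expiry=32+2=34). clock=32
Op 12: tick 3 -> clock=35. purged={a.com}
Op 13: tick 8 -> clock=43.
Op 14: tick 3 -> clock=46.
Op 15: insert b.com -> 10.0.0.1 (expiry=46+2=48). clock=46
Op 16: insert b.com -> 10.0.0.3 (expiry=46+1=47). clock=46
Op 17: insert a.com -> 10.0.0.2 (expiry=46+2=48). clock=46
Final cache (unexpired): {a.com,b.com} -> size=2

Answer: 2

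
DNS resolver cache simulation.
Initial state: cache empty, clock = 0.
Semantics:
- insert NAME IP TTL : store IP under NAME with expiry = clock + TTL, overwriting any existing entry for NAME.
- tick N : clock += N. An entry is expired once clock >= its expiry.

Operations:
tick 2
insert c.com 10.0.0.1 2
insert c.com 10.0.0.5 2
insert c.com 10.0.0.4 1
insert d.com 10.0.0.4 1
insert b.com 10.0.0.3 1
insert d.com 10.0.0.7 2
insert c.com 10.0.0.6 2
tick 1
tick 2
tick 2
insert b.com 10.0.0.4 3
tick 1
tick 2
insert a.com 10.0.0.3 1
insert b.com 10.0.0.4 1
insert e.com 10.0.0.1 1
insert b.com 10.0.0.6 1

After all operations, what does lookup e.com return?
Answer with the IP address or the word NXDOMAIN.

Answer: 10.0.0.1

Derivation:
Op 1: tick 2 -> clock=2.
Op 2: insert c.com -> 10.0.0.1 (expiry=2+2=4). clock=2
Op 3: insert c.com -> 10.0.0.5 (expiry=2+2=4). clock=2
Op 4: insert c.com -> 10.0.0.4 (expiry=2+1=3). clock=2
Op 5: insert d.com -> 10.0.0.4 (expiry=2+1=3). clock=2
Op 6: insert b.com -> 10.0.0.3 (expiry=2+1=3). clock=2
Op 7: insert d.com -> 10.0.0.7 (expiry=2+2=4). clock=2
Op 8: insert c.com -> 10.0.0.6 (expiry=2+2=4). clock=2
Op 9: tick 1 -> clock=3. purged={b.com}
Op 10: tick 2 -> clock=5. purged={c.com,d.com}
Op 11: tick 2 -> clock=7.
Op 12: insert b.com -> 10.0.0.4 (expiry=7+3=10). clock=7
Op 13: tick 1 -> clock=8.
Op 14: tick 2 -> clock=10. purged={b.com}
Op 15: insert a.com -> 10.0.0.3 (expiry=10+1=11). clock=10
Op 16: insert b.com -> 10.0.0.4 (expiry=10+1=11). clock=10
Op 17: insert e.com -> 10.0.0.1 (expiry=10+1=11). clock=10
Op 18: insert b.com -> 10.0.0.6 (expiry=10+1=11). clock=10
lookup e.com: present, ip=10.0.0.1 expiry=11 > clock=10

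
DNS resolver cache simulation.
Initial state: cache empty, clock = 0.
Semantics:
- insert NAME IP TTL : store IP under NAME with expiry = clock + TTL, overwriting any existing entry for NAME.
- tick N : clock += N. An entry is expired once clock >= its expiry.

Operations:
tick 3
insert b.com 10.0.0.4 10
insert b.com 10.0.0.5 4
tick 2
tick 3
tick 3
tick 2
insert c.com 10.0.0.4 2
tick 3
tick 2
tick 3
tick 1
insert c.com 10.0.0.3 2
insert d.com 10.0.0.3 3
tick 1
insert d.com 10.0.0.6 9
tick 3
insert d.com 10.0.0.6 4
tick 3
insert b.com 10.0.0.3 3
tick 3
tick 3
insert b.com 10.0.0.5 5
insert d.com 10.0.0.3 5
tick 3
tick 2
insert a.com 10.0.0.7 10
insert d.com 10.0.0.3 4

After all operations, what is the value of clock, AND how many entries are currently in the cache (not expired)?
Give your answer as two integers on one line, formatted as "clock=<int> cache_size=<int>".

Answer: clock=40 cache_size=2

Derivation:
Op 1: tick 3 -> clock=3.
Op 2: insert b.com -> 10.0.0.4 (expiry=3+10=13). clock=3
Op 3: insert b.com -> 10.0.0.5 (expiry=3+4=7). clock=3
Op 4: tick 2 -> clock=5.
Op 5: tick 3 -> clock=8. purged={b.com}
Op 6: tick 3 -> clock=11.
Op 7: tick 2 -> clock=13.
Op 8: insert c.com -> 10.0.0.4 (expiry=13+2=15). clock=13
Op 9: tick 3 -> clock=16. purged={c.com}
Op 10: tick 2 -> clock=18.
Op 11: tick 3 -> clock=21.
Op 12: tick 1 -> clock=22.
Op 13: insert c.com -> 10.0.0.3 (expiry=22+2=24). clock=22
Op 14: insert d.com -> 10.0.0.3 (expiry=22+3=25). clock=22
Op 15: tick 1 -> clock=23.
Op 16: insert d.com -> 10.0.0.6 (expiry=23+9=32). clock=23
Op 17: tick 3 -> clock=26. purged={c.com}
Op 18: insert d.com -> 10.0.0.6 (expiry=26+4=30). clock=26
Op 19: tick 3 -> clock=29.
Op 20: insert b.com -> 10.0.0.3 (expiry=29+3=32). clock=29
Op 21: tick 3 -> clock=32. purged={b.com,d.com}
Op 22: tick 3 -> clock=35.
Op 23: insert b.com -> 10.0.0.5 (expiry=35+5=40). clock=35
Op 24: insert d.com -> 10.0.0.3 (expiry=35+5=40). clock=35
Op 25: tick 3 -> clock=38.
Op 26: tick 2 -> clock=40. purged={b.com,d.com}
Op 27: insert a.com -> 10.0.0.7 (expiry=40+10=50). clock=40
Op 28: insert d.com -> 10.0.0.3 (expiry=40+4=44). clock=40
Final clock = 40
Final cache (unexpired): {a.com,d.com} -> size=2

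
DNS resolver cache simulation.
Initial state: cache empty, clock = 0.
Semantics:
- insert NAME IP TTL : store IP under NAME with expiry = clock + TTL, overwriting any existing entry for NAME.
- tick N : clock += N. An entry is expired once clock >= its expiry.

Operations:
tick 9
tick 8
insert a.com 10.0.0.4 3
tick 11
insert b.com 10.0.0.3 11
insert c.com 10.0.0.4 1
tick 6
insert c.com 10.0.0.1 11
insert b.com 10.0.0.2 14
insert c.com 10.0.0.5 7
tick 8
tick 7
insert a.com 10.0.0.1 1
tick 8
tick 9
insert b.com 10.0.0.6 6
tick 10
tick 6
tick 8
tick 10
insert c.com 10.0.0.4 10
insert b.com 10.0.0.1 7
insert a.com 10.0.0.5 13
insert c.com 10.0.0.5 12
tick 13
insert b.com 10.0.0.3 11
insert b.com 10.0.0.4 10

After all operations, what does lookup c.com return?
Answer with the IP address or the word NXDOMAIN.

Answer: NXDOMAIN

Derivation:
Op 1: tick 9 -> clock=9.
Op 2: tick 8 -> clock=17.
Op 3: insert a.com -> 10.0.0.4 (expiry=17+3=20). clock=17
Op 4: tick 11 -> clock=28. purged={a.com}
Op 5: insert b.com -> 10.0.0.3 (expiry=28+11=39). clock=28
Op 6: insert c.com -> 10.0.0.4 (expiry=28+1=29). clock=28
Op 7: tick 6 -> clock=34. purged={c.com}
Op 8: insert c.com -> 10.0.0.1 (expiry=34+11=45). clock=34
Op 9: insert b.com -> 10.0.0.2 (expiry=34+14=48). clock=34
Op 10: insert c.com -> 10.0.0.5 (expiry=34+7=41). clock=34
Op 11: tick 8 -> clock=42. purged={c.com}
Op 12: tick 7 -> clock=49. purged={b.com}
Op 13: insert a.com -> 10.0.0.1 (expiry=49+1=50). clock=49
Op 14: tick 8 -> clock=57. purged={a.com}
Op 15: tick 9 -> clock=66.
Op 16: insert b.com -> 10.0.0.6 (expiry=66+6=72). clock=66
Op 17: tick 10 -> clock=76. purged={b.com}
Op 18: tick 6 -> clock=82.
Op 19: tick 8 -> clock=90.
Op 20: tick 10 -> clock=100.
Op 21: insert c.com -> 10.0.0.4 (expiry=100+10=110). clock=100
Op 22: insert b.com -> 10.0.0.1 (expiry=100+7=107). clock=100
Op 23: insert a.com -> 10.0.0.5 (expiry=100+13=113). clock=100
Op 24: insert c.com -> 10.0.0.5 (expiry=100+12=112). clock=100
Op 25: tick 13 -> clock=113. purged={a.com,b.com,c.com}
Op 26: insert b.com -> 10.0.0.3 (expiry=113+11=124). clock=113
Op 27: insert b.com -> 10.0.0.4 (expiry=113+10=123). clock=113
lookup c.com: not in cache (expired or never inserted)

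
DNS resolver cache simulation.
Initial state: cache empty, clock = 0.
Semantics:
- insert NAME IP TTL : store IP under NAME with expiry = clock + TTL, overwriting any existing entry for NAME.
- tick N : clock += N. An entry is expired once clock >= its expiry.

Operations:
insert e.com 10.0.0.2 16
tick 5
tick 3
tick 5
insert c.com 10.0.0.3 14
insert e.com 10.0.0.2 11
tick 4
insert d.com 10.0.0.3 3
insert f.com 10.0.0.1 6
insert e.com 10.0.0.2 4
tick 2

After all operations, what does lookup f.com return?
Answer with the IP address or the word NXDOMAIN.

Answer: 10.0.0.1

Derivation:
Op 1: insert e.com -> 10.0.0.2 (expiry=0+16=16). clock=0
Op 2: tick 5 -> clock=5.
Op 3: tick 3 -> clock=8.
Op 4: tick 5 -> clock=13.
Op 5: insert c.com -> 10.0.0.3 (expiry=13+14=27). clock=13
Op 6: insert e.com -> 10.0.0.2 (expiry=13+11=24). clock=13
Op 7: tick 4 -> clock=17.
Op 8: insert d.com -> 10.0.0.3 (expiry=17+3=20). clock=17
Op 9: insert f.com -> 10.0.0.1 (expiry=17+6=23). clock=17
Op 10: insert e.com -> 10.0.0.2 (expiry=17+4=21). clock=17
Op 11: tick 2 -> clock=19.
lookup f.com: present, ip=10.0.0.1 expiry=23 > clock=19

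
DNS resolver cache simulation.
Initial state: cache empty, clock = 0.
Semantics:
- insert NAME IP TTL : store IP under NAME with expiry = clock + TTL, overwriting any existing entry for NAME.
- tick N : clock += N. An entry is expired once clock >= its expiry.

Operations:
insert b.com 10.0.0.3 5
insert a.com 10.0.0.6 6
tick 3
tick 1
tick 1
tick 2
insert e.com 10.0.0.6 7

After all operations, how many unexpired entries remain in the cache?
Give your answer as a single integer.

Op 1: insert b.com -> 10.0.0.3 (expiry=0+5=5). clock=0
Op 2: insert a.com -> 10.0.0.6 (expiry=0+6=6). clock=0
Op 3: tick 3 -> clock=3.
Op 4: tick 1 -> clock=4.
Op 5: tick 1 -> clock=5. purged={b.com}
Op 6: tick 2 -> clock=7. purged={a.com}
Op 7: insert e.com -> 10.0.0.6 (expiry=7+7=14). clock=7
Final cache (unexpired): {e.com} -> size=1

Answer: 1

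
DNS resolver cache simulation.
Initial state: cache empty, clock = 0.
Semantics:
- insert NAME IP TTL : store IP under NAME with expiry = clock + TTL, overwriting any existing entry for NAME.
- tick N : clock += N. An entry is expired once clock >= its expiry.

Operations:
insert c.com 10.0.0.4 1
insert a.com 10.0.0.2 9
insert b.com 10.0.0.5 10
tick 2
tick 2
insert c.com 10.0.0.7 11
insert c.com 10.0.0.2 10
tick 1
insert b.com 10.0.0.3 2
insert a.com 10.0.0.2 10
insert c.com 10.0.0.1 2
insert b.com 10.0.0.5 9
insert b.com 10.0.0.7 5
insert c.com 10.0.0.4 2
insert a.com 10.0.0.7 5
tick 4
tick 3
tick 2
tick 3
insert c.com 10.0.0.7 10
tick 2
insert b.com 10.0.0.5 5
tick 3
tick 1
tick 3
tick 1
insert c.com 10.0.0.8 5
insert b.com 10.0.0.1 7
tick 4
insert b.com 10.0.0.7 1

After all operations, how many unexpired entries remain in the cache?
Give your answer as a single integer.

Op 1: insert c.com -> 10.0.0.4 (expiry=0+1=1). clock=0
Op 2: insert a.com -> 10.0.0.2 (expiry=0+9=9). clock=0
Op 3: insert b.com -> 10.0.0.5 (expiry=0+10=10). clock=0
Op 4: tick 2 -> clock=2. purged={c.com}
Op 5: tick 2 -> clock=4.
Op 6: insert c.com -> 10.0.0.7 (expiry=4+11=15). clock=4
Op 7: insert c.com -> 10.0.0.2 (expiry=4+10=14). clock=4
Op 8: tick 1 -> clock=5.
Op 9: insert b.com -> 10.0.0.3 (expiry=5+2=7). clock=5
Op 10: insert a.com -> 10.0.0.2 (expiry=5+10=15). clock=5
Op 11: insert c.com -> 10.0.0.1 (expiry=5+2=7). clock=5
Op 12: insert b.com -> 10.0.0.5 (expiry=5+9=14). clock=5
Op 13: insert b.com -> 10.0.0.7 (expiry=5+5=10). clock=5
Op 14: insert c.com -> 10.0.0.4 (expiry=5+2=7). clock=5
Op 15: insert a.com -> 10.0.0.7 (expiry=5+5=10). clock=5
Op 16: tick 4 -> clock=9. purged={c.com}
Op 17: tick 3 -> clock=12. purged={a.com,b.com}
Op 18: tick 2 -> clock=14.
Op 19: tick 3 -> clock=17.
Op 20: insert c.com -> 10.0.0.7 (expiry=17+10=27). clock=17
Op 21: tick 2 -> clock=19.
Op 22: insert b.com -> 10.0.0.5 (expiry=19+5=24). clock=19
Op 23: tick 3 -> clock=22.
Op 24: tick 1 -> clock=23.
Op 25: tick 3 -> clock=26. purged={b.com}
Op 26: tick 1 -> clock=27. purged={c.com}
Op 27: insert c.com -> 10.0.0.8 (expiry=27+5=32). clock=27
Op 28: insert b.com -> 10.0.0.1 (expiry=27+7=34). clock=27
Op 29: tick 4 -> clock=31.
Op 30: insert b.com -> 10.0.0.7 (expiry=31+1=32). clock=31
Final cache (unexpired): {b.com,c.com} -> size=2

Answer: 2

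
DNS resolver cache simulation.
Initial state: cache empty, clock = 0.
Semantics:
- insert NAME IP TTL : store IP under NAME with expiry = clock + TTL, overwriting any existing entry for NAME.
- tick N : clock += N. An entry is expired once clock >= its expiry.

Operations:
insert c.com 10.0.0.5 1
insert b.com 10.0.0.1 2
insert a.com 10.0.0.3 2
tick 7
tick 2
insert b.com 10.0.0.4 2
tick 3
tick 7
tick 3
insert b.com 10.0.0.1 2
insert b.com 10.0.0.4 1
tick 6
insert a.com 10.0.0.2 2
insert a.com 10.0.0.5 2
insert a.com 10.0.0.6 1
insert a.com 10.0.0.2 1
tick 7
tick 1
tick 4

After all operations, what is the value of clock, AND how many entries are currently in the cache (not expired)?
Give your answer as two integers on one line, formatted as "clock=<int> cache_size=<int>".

Answer: clock=40 cache_size=0

Derivation:
Op 1: insert c.com -> 10.0.0.5 (expiry=0+1=1). clock=0
Op 2: insert b.com -> 10.0.0.1 (expiry=0+2=2). clock=0
Op 3: insert a.com -> 10.0.0.3 (expiry=0+2=2). clock=0
Op 4: tick 7 -> clock=7. purged={a.com,b.com,c.com}
Op 5: tick 2 -> clock=9.
Op 6: insert b.com -> 10.0.0.4 (expiry=9+2=11). clock=9
Op 7: tick 3 -> clock=12. purged={b.com}
Op 8: tick 7 -> clock=19.
Op 9: tick 3 -> clock=22.
Op 10: insert b.com -> 10.0.0.1 (expiry=22+2=24). clock=22
Op 11: insert b.com -> 10.0.0.4 (expiry=22+1=23). clock=22
Op 12: tick 6 -> clock=28. purged={b.com}
Op 13: insert a.com -> 10.0.0.2 (expiry=28+2=30). clock=28
Op 14: insert a.com -> 10.0.0.5 (expiry=28+2=30). clock=28
Op 15: insert a.com -> 10.0.0.6 (expiry=28+1=29). clock=28
Op 16: insert a.com -> 10.0.0.2 (expiry=28+1=29). clock=28
Op 17: tick 7 -> clock=35. purged={a.com}
Op 18: tick 1 -> clock=36.
Op 19: tick 4 -> clock=40.
Final clock = 40
Final cache (unexpired): {} -> size=0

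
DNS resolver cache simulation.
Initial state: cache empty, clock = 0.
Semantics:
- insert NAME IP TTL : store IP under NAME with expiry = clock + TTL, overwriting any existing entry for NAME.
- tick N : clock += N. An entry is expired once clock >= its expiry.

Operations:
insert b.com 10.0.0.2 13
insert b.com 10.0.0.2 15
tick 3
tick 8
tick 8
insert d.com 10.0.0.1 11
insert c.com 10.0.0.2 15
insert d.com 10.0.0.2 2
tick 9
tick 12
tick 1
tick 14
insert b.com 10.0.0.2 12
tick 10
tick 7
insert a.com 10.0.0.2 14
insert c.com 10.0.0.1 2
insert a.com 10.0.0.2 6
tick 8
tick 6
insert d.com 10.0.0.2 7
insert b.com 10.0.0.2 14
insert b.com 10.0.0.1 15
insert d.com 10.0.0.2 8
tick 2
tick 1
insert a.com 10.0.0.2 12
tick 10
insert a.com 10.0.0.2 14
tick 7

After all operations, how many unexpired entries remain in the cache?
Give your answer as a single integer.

Op 1: insert b.com -> 10.0.0.2 (expiry=0+13=13). clock=0
Op 2: insert b.com -> 10.0.0.2 (expiry=0+15=15). clock=0
Op 3: tick 3 -> clock=3.
Op 4: tick 8 -> clock=11.
Op 5: tick 8 -> clock=19. purged={b.com}
Op 6: insert d.com -> 10.0.0.1 (expiry=19+11=30). clock=19
Op 7: insert c.com -> 10.0.0.2 (expiry=19+15=34). clock=19
Op 8: insert d.com -> 10.0.0.2 (expiry=19+2=21). clock=19
Op 9: tick 9 -> clock=28. purged={d.com}
Op 10: tick 12 -> clock=40. purged={c.com}
Op 11: tick 1 -> clock=41.
Op 12: tick 14 -> clock=55.
Op 13: insert b.com -> 10.0.0.2 (expiry=55+12=67). clock=55
Op 14: tick 10 -> clock=65.
Op 15: tick 7 -> clock=72. purged={b.com}
Op 16: insert a.com -> 10.0.0.2 (expiry=72+14=86). clock=72
Op 17: insert c.com -> 10.0.0.1 (expiry=72+2=74). clock=72
Op 18: insert a.com -> 10.0.0.2 (expiry=72+6=78). clock=72
Op 19: tick 8 -> clock=80. purged={a.com,c.com}
Op 20: tick 6 -> clock=86.
Op 21: insert d.com -> 10.0.0.2 (expiry=86+7=93). clock=86
Op 22: insert b.com -> 10.0.0.2 (expiry=86+14=100). clock=86
Op 23: insert b.com -> 10.0.0.1 (expiry=86+15=101). clock=86
Op 24: insert d.com -> 10.0.0.2 (expiry=86+8=94). clock=86
Op 25: tick 2 -> clock=88.
Op 26: tick 1 -> clock=89.
Op 27: insert a.com -> 10.0.0.2 (expiry=89+12=101). clock=89
Op 28: tick 10 -> clock=99. purged={d.com}
Op 29: insert a.com -> 10.0.0.2 (expiry=99+14=113). clock=99
Op 30: tick 7 -> clock=106. purged={b.com}
Final cache (unexpired): {a.com} -> size=1

Answer: 1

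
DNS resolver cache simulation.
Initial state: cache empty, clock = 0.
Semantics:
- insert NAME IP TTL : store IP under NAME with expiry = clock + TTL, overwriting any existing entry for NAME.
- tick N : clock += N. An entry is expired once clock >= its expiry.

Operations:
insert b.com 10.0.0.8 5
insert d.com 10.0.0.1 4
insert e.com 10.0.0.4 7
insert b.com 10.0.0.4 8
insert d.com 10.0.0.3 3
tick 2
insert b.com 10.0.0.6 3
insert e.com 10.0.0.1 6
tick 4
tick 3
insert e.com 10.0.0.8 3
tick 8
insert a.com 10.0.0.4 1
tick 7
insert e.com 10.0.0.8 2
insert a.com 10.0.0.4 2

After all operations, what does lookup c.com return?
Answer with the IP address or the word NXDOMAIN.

Answer: NXDOMAIN

Derivation:
Op 1: insert b.com -> 10.0.0.8 (expiry=0+5=5). clock=0
Op 2: insert d.com -> 10.0.0.1 (expiry=0+4=4). clock=0
Op 3: insert e.com -> 10.0.0.4 (expiry=0+7=7). clock=0
Op 4: insert b.com -> 10.0.0.4 (expiry=0+8=8). clock=0
Op 5: insert d.com -> 10.0.0.3 (expiry=0+3=3). clock=0
Op 6: tick 2 -> clock=2.
Op 7: insert b.com -> 10.0.0.6 (expiry=2+3=5). clock=2
Op 8: insert e.com -> 10.0.0.1 (expiry=2+6=8). clock=2
Op 9: tick 4 -> clock=6. purged={b.com,d.com}
Op 10: tick 3 -> clock=9. purged={e.com}
Op 11: insert e.com -> 10.0.0.8 (expiry=9+3=12). clock=9
Op 12: tick 8 -> clock=17. purged={e.com}
Op 13: insert a.com -> 10.0.0.4 (expiry=17+1=18). clock=17
Op 14: tick 7 -> clock=24. purged={a.com}
Op 15: insert e.com -> 10.0.0.8 (expiry=24+2=26). clock=24
Op 16: insert a.com -> 10.0.0.4 (expiry=24+2=26). clock=24
lookup c.com: not in cache (expired or never inserted)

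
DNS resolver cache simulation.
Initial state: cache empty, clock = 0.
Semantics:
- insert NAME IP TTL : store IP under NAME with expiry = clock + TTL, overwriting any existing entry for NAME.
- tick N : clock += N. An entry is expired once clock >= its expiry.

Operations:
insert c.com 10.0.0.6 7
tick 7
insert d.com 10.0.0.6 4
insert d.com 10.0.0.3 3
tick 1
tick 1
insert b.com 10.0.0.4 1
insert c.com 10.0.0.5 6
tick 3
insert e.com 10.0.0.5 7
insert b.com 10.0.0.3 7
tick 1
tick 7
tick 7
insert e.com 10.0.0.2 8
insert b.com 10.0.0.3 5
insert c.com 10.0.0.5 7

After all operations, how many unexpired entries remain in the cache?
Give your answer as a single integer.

Op 1: insert c.com -> 10.0.0.6 (expiry=0+7=7). clock=0
Op 2: tick 7 -> clock=7. purged={c.com}
Op 3: insert d.com -> 10.0.0.6 (expiry=7+4=11). clock=7
Op 4: insert d.com -> 10.0.0.3 (expiry=7+3=10). clock=7
Op 5: tick 1 -> clock=8.
Op 6: tick 1 -> clock=9.
Op 7: insert b.com -> 10.0.0.4 (expiry=9+1=10). clock=9
Op 8: insert c.com -> 10.0.0.5 (expiry=9+6=15). clock=9
Op 9: tick 3 -> clock=12. purged={b.com,d.com}
Op 10: insert e.com -> 10.0.0.5 (expiry=12+7=19). clock=12
Op 11: insert b.com -> 10.0.0.3 (expiry=12+7=19). clock=12
Op 12: tick 1 -> clock=13.
Op 13: tick 7 -> clock=20. purged={b.com,c.com,e.com}
Op 14: tick 7 -> clock=27.
Op 15: insert e.com -> 10.0.0.2 (expiry=27+8=35). clock=27
Op 16: insert b.com -> 10.0.0.3 (expiry=27+5=32). clock=27
Op 17: insert c.com -> 10.0.0.5 (expiry=27+7=34). clock=27
Final cache (unexpired): {b.com,c.com,e.com} -> size=3

Answer: 3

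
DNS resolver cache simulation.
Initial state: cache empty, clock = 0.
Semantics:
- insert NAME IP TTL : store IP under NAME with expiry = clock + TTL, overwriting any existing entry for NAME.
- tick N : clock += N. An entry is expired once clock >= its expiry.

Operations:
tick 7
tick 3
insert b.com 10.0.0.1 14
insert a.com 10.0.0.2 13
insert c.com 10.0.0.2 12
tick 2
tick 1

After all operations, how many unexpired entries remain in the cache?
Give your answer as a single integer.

Answer: 3

Derivation:
Op 1: tick 7 -> clock=7.
Op 2: tick 3 -> clock=10.
Op 3: insert b.com -> 10.0.0.1 (expiry=10+14=24). clock=10
Op 4: insert a.com -> 10.0.0.2 (expiry=10+13=23). clock=10
Op 5: insert c.com -> 10.0.0.2 (expiry=10+12=22). clock=10
Op 6: tick 2 -> clock=12.
Op 7: tick 1 -> clock=13.
Final cache (unexpired): {a.com,b.com,c.com} -> size=3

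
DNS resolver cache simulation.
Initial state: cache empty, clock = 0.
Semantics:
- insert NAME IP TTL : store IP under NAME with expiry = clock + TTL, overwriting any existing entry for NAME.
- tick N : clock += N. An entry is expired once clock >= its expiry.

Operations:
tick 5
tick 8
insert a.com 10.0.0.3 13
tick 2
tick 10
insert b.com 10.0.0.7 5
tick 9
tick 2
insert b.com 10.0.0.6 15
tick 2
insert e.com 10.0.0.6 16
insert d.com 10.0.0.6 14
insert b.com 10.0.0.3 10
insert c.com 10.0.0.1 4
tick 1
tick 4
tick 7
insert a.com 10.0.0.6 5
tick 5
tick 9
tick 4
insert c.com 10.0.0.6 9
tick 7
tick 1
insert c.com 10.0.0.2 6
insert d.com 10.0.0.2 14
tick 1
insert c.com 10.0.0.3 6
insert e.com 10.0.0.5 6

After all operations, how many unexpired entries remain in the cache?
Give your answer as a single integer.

Op 1: tick 5 -> clock=5.
Op 2: tick 8 -> clock=13.
Op 3: insert a.com -> 10.0.0.3 (expiry=13+13=26). clock=13
Op 4: tick 2 -> clock=15.
Op 5: tick 10 -> clock=25.
Op 6: insert b.com -> 10.0.0.7 (expiry=25+5=30). clock=25
Op 7: tick 9 -> clock=34. purged={a.com,b.com}
Op 8: tick 2 -> clock=36.
Op 9: insert b.com -> 10.0.0.6 (expiry=36+15=51). clock=36
Op 10: tick 2 -> clock=38.
Op 11: insert e.com -> 10.0.0.6 (expiry=38+16=54). clock=38
Op 12: insert d.com -> 10.0.0.6 (expiry=38+14=52). clock=38
Op 13: insert b.com -> 10.0.0.3 (expiry=38+10=48). clock=38
Op 14: insert c.com -> 10.0.0.1 (expiry=38+4=42). clock=38
Op 15: tick 1 -> clock=39.
Op 16: tick 4 -> clock=43. purged={c.com}
Op 17: tick 7 -> clock=50. purged={b.com}
Op 18: insert a.com -> 10.0.0.6 (expiry=50+5=55). clock=50
Op 19: tick 5 -> clock=55. purged={a.com,d.com,e.com}
Op 20: tick 9 -> clock=64.
Op 21: tick 4 -> clock=68.
Op 22: insert c.com -> 10.0.0.6 (expiry=68+9=77). clock=68
Op 23: tick 7 -> clock=75.
Op 24: tick 1 -> clock=76.
Op 25: insert c.com -> 10.0.0.2 (expiry=76+6=82). clock=76
Op 26: insert d.com -> 10.0.0.2 (expiry=76+14=90). clock=76
Op 27: tick 1 -> clock=77.
Op 28: insert c.com -> 10.0.0.3 (expiry=77+6=83). clock=77
Op 29: insert e.com -> 10.0.0.5 (expiry=77+6=83). clock=77
Final cache (unexpired): {c.com,d.com,e.com} -> size=3

Answer: 3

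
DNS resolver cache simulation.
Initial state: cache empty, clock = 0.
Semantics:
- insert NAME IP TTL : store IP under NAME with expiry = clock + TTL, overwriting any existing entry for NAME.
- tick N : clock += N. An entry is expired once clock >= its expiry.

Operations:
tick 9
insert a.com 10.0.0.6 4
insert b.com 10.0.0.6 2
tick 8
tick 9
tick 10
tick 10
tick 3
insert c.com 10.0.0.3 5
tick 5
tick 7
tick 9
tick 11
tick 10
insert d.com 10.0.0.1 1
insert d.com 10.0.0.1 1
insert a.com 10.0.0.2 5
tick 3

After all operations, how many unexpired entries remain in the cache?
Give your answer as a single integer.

Answer: 1

Derivation:
Op 1: tick 9 -> clock=9.
Op 2: insert a.com -> 10.0.0.6 (expiry=9+4=13). clock=9
Op 3: insert b.com -> 10.0.0.6 (expiry=9+2=11). clock=9
Op 4: tick 8 -> clock=17. purged={a.com,b.com}
Op 5: tick 9 -> clock=26.
Op 6: tick 10 -> clock=36.
Op 7: tick 10 -> clock=46.
Op 8: tick 3 -> clock=49.
Op 9: insert c.com -> 10.0.0.3 (expiry=49+5=54). clock=49
Op 10: tick 5 -> clock=54. purged={c.com}
Op 11: tick 7 -> clock=61.
Op 12: tick 9 -> clock=70.
Op 13: tick 11 -> clock=81.
Op 14: tick 10 -> clock=91.
Op 15: insert d.com -> 10.0.0.1 (expiry=91+1=92). clock=91
Op 16: insert d.com -> 10.0.0.1 (expiry=91+1=92). clock=91
Op 17: insert a.com -> 10.0.0.2 (expiry=91+5=96). clock=91
Op 18: tick 3 -> clock=94. purged={d.com}
Final cache (unexpired): {a.com} -> size=1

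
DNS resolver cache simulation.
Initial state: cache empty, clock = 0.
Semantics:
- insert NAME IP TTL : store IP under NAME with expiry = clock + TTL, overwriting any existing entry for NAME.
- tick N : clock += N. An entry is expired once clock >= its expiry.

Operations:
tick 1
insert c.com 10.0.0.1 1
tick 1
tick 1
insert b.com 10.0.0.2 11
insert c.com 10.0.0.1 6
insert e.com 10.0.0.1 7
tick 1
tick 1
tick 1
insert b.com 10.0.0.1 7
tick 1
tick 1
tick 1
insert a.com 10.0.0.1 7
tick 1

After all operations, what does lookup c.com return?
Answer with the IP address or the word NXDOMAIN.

Answer: NXDOMAIN

Derivation:
Op 1: tick 1 -> clock=1.
Op 2: insert c.com -> 10.0.0.1 (expiry=1+1=2). clock=1
Op 3: tick 1 -> clock=2. purged={c.com}
Op 4: tick 1 -> clock=3.
Op 5: insert b.com -> 10.0.0.2 (expiry=3+11=14). clock=3
Op 6: insert c.com -> 10.0.0.1 (expiry=3+6=9). clock=3
Op 7: insert e.com -> 10.0.0.1 (expiry=3+7=10). clock=3
Op 8: tick 1 -> clock=4.
Op 9: tick 1 -> clock=5.
Op 10: tick 1 -> clock=6.
Op 11: insert b.com -> 10.0.0.1 (expiry=6+7=13). clock=6
Op 12: tick 1 -> clock=7.
Op 13: tick 1 -> clock=8.
Op 14: tick 1 -> clock=9. purged={c.com}
Op 15: insert a.com -> 10.0.0.1 (expiry=9+7=16). clock=9
Op 16: tick 1 -> clock=10. purged={e.com}
lookup c.com: not in cache (expired or never inserted)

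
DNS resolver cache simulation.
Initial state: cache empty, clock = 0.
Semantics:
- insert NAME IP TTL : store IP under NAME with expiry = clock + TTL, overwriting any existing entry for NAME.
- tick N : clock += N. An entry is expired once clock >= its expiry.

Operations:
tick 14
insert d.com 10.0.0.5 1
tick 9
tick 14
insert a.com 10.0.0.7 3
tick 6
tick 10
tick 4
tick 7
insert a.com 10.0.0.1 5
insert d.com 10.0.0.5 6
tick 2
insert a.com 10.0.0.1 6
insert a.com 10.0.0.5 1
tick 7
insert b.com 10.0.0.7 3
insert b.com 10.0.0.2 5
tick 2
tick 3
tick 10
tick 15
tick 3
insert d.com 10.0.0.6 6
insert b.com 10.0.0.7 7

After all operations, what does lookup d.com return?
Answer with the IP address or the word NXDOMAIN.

Answer: 10.0.0.6

Derivation:
Op 1: tick 14 -> clock=14.
Op 2: insert d.com -> 10.0.0.5 (expiry=14+1=15). clock=14
Op 3: tick 9 -> clock=23. purged={d.com}
Op 4: tick 14 -> clock=37.
Op 5: insert a.com -> 10.0.0.7 (expiry=37+3=40). clock=37
Op 6: tick 6 -> clock=43. purged={a.com}
Op 7: tick 10 -> clock=53.
Op 8: tick 4 -> clock=57.
Op 9: tick 7 -> clock=64.
Op 10: insert a.com -> 10.0.0.1 (expiry=64+5=69). clock=64
Op 11: insert d.com -> 10.0.0.5 (expiry=64+6=70). clock=64
Op 12: tick 2 -> clock=66.
Op 13: insert a.com -> 10.0.0.1 (expiry=66+6=72). clock=66
Op 14: insert a.com -> 10.0.0.5 (expiry=66+1=67). clock=66
Op 15: tick 7 -> clock=73. purged={a.com,d.com}
Op 16: insert b.com -> 10.0.0.7 (expiry=73+3=76). clock=73
Op 17: insert b.com -> 10.0.0.2 (expiry=73+5=78). clock=73
Op 18: tick 2 -> clock=75.
Op 19: tick 3 -> clock=78. purged={b.com}
Op 20: tick 10 -> clock=88.
Op 21: tick 15 -> clock=103.
Op 22: tick 3 -> clock=106.
Op 23: insert d.com -> 10.0.0.6 (expiry=106+6=112). clock=106
Op 24: insert b.com -> 10.0.0.7 (expiry=106+7=113). clock=106
lookup d.com: present, ip=10.0.0.6 expiry=112 > clock=106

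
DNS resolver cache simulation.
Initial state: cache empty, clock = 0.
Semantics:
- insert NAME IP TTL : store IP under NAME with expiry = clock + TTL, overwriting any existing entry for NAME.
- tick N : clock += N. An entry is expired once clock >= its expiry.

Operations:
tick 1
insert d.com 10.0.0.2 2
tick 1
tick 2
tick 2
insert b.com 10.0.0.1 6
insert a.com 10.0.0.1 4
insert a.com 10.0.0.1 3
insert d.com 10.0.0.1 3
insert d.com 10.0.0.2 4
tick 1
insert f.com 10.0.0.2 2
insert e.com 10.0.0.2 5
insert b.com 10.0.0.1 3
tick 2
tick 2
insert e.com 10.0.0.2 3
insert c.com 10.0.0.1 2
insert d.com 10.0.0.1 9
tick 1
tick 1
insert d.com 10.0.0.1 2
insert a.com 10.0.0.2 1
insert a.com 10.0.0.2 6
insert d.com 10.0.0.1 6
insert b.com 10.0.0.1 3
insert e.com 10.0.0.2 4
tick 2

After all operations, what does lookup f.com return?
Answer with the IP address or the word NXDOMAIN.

Op 1: tick 1 -> clock=1.
Op 2: insert d.com -> 10.0.0.2 (expiry=1+2=3). clock=1
Op 3: tick 1 -> clock=2.
Op 4: tick 2 -> clock=4. purged={d.com}
Op 5: tick 2 -> clock=6.
Op 6: insert b.com -> 10.0.0.1 (expiry=6+6=12). clock=6
Op 7: insert a.com -> 10.0.0.1 (expiry=6+4=10). clock=6
Op 8: insert a.com -> 10.0.0.1 (expiry=6+3=9). clock=6
Op 9: insert d.com -> 10.0.0.1 (expiry=6+3=9). clock=6
Op 10: insert d.com -> 10.0.0.2 (expiry=6+4=10). clock=6
Op 11: tick 1 -> clock=7.
Op 12: insert f.com -> 10.0.0.2 (expiry=7+2=9). clock=7
Op 13: insert e.com -> 10.0.0.2 (expiry=7+5=12). clock=7
Op 14: insert b.com -> 10.0.0.1 (expiry=7+3=10). clock=7
Op 15: tick 2 -> clock=9. purged={a.com,f.com}
Op 16: tick 2 -> clock=11. purged={b.com,d.com}
Op 17: insert e.com -> 10.0.0.2 (expiry=11+3=14). clock=11
Op 18: insert c.com -> 10.0.0.1 (expiry=11+2=13). clock=11
Op 19: insert d.com -> 10.0.0.1 (expiry=11+9=20). clock=11
Op 20: tick 1 -> clock=12.
Op 21: tick 1 -> clock=13. purged={c.com}
Op 22: insert d.com -> 10.0.0.1 (expiry=13+2=15). clock=13
Op 23: insert a.com -> 10.0.0.2 (expiry=13+1=14). clock=13
Op 24: insert a.com -> 10.0.0.2 (expiry=13+6=19). clock=13
Op 25: insert d.com -> 10.0.0.1 (expiry=13+6=19). clock=13
Op 26: insert b.com -> 10.0.0.1 (expiry=13+3=16). clock=13
Op 27: insert e.com -> 10.0.0.2 (expiry=13+4=17). clock=13
Op 28: tick 2 -> clock=15.
lookup f.com: not in cache (expired or never inserted)

Answer: NXDOMAIN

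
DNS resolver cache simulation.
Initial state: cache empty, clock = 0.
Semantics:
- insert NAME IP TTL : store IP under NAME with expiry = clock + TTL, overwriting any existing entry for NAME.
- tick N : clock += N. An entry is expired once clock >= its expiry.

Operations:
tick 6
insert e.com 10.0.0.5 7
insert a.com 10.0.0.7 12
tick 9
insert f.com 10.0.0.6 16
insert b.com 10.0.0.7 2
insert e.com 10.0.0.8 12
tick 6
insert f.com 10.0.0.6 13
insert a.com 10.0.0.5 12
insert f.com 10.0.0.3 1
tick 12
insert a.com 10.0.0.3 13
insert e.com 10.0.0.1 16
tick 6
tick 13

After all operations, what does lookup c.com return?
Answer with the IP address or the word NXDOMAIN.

Op 1: tick 6 -> clock=6.
Op 2: insert e.com -> 10.0.0.5 (expiry=6+7=13). clock=6
Op 3: insert a.com -> 10.0.0.7 (expiry=6+12=18). clock=6
Op 4: tick 9 -> clock=15. purged={e.com}
Op 5: insert f.com -> 10.0.0.6 (expiry=15+16=31). clock=15
Op 6: insert b.com -> 10.0.0.7 (expiry=15+2=17). clock=15
Op 7: insert e.com -> 10.0.0.8 (expiry=15+12=27). clock=15
Op 8: tick 6 -> clock=21. purged={a.com,b.com}
Op 9: insert f.com -> 10.0.0.6 (expiry=21+13=34). clock=21
Op 10: insert a.com -> 10.0.0.5 (expiry=21+12=33). clock=21
Op 11: insert f.com -> 10.0.0.3 (expiry=21+1=22). clock=21
Op 12: tick 12 -> clock=33. purged={a.com,e.com,f.com}
Op 13: insert a.com -> 10.0.0.3 (expiry=33+13=46). clock=33
Op 14: insert e.com -> 10.0.0.1 (expiry=33+16=49). clock=33
Op 15: tick 6 -> clock=39.
Op 16: tick 13 -> clock=52. purged={a.com,e.com}
lookup c.com: not in cache (expired or never inserted)

Answer: NXDOMAIN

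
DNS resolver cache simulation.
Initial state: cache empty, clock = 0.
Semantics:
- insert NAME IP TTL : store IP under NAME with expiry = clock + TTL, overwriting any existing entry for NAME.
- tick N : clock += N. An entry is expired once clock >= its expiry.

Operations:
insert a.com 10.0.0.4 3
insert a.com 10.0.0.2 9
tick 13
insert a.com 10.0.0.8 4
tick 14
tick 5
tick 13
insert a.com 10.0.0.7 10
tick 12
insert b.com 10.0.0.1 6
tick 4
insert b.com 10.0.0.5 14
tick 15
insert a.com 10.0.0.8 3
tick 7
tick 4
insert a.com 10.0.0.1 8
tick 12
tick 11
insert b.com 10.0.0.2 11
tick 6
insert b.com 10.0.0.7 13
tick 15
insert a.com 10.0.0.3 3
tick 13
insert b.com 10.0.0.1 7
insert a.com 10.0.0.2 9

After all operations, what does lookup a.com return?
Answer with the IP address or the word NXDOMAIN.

Op 1: insert a.com -> 10.0.0.4 (expiry=0+3=3). clock=0
Op 2: insert a.com -> 10.0.0.2 (expiry=0+9=9). clock=0
Op 3: tick 13 -> clock=13. purged={a.com}
Op 4: insert a.com -> 10.0.0.8 (expiry=13+4=17). clock=13
Op 5: tick 14 -> clock=27. purged={a.com}
Op 6: tick 5 -> clock=32.
Op 7: tick 13 -> clock=45.
Op 8: insert a.com -> 10.0.0.7 (expiry=45+10=55). clock=45
Op 9: tick 12 -> clock=57. purged={a.com}
Op 10: insert b.com -> 10.0.0.1 (expiry=57+6=63). clock=57
Op 11: tick 4 -> clock=61.
Op 12: insert b.com -> 10.0.0.5 (expiry=61+14=75). clock=61
Op 13: tick 15 -> clock=76. purged={b.com}
Op 14: insert a.com -> 10.0.0.8 (expiry=76+3=79). clock=76
Op 15: tick 7 -> clock=83. purged={a.com}
Op 16: tick 4 -> clock=87.
Op 17: insert a.com -> 10.0.0.1 (expiry=87+8=95). clock=87
Op 18: tick 12 -> clock=99. purged={a.com}
Op 19: tick 11 -> clock=110.
Op 20: insert b.com -> 10.0.0.2 (expiry=110+11=121). clock=110
Op 21: tick 6 -> clock=116.
Op 22: insert b.com -> 10.0.0.7 (expiry=116+13=129). clock=116
Op 23: tick 15 -> clock=131. purged={b.com}
Op 24: insert a.com -> 10.0.0.3 (expiry=131+3=134). clock=131
Op 25: tick 13 -> clock=144. purged={a.com}
Op 26: insert b.com -> 10.0.0.1 (expiry=144+7=151). clock=144
Op 27: insert a.com -> 10.0.0.2 (expiry=144+9=153). clock=144
lookup a.com: present, ip=10.0.0.2 expiry=153 > clock=144

Answer: 10.0.0.2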